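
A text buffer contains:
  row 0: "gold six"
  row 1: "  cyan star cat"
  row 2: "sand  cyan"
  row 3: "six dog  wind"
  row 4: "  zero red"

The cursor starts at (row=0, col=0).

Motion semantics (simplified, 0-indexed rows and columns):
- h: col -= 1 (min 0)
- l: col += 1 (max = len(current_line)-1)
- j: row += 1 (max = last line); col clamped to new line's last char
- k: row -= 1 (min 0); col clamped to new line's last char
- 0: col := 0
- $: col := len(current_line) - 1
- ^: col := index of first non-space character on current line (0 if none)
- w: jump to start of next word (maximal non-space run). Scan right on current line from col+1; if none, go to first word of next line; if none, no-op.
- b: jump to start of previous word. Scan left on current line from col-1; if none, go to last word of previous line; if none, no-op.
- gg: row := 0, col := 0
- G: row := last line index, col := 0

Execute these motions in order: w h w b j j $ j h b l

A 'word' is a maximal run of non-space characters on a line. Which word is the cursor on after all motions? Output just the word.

Answer: dog

Derivation:
After 1 (w): row=0 col=5 char='s'
After 2 (h): row=0 col=4 char='_'
After 3 (w): row=0 col=5 char='s'
After 4 (b): row=0 col=0 char='g'
After 5 (j): row=1 col=0 char='_'
After 6 (j): row=2 col=0 char='s'
After 7 ($): row=2 col=9 char='n'
After 8 (j): row=3 col=9 char='w'
After 9 (h): row=3 col=8 char='_'
After 10 (b): row=3 col=4 char='d'
After 11 (l): row=3 col=5 char='o'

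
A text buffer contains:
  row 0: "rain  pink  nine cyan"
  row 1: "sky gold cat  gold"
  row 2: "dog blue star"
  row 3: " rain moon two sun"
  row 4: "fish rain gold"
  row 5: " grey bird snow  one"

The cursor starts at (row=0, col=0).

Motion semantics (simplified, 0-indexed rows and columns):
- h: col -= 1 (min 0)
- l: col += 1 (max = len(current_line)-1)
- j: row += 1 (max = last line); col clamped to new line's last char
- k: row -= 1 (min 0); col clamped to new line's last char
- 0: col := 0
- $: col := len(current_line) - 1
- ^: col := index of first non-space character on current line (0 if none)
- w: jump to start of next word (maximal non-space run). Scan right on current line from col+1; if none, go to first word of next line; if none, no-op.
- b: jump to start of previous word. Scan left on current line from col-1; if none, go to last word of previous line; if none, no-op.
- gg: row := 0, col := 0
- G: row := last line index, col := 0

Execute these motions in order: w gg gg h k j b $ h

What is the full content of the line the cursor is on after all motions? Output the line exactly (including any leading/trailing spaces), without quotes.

Answer: rain  pink  nine cyan

Derivation:
After 1 (w): row=0 col=6 char='p'
After 2 (gg): row=0 col=0 char='r'
After 3 (gg): row=0 col=0 char='r'
After 4 (h): row=0 col=0 char='r'
After 5 (k): row=0 col=0 char='r'
After 6 (j): row=1 col=0 char='s'
After 7 (b): row=0 col=17 char='c'
After 8 ($): row=0 col=20 char='n'
After 9 (h): row=0 col=19 char='a'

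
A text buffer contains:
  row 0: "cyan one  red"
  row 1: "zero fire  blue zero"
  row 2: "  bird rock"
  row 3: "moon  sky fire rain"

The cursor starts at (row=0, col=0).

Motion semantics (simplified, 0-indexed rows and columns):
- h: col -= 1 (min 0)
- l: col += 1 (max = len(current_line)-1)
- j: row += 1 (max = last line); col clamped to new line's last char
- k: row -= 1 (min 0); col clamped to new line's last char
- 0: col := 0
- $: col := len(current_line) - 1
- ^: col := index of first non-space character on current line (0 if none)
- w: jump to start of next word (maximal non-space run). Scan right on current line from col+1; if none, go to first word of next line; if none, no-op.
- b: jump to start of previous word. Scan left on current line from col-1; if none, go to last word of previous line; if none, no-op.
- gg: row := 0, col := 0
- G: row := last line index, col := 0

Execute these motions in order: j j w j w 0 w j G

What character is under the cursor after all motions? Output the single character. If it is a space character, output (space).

After 1 (j): row=1 col=0 char='z'
After 2 (j): row=2 col=0 char='_'
After 3 (w): row=2 col=2 char='b'
After 4 (j): row=3 col=2 char='o'
After 5 (w): row=3 col=6 char='s'
After 6 (0): row=3 col=0 char='m'
After 7 (w): row=3 col=6 char='s'
After 8 (j): row=3 col=6 char='s'
After 9 (G): row=3 col=0 char='m'

Answer: m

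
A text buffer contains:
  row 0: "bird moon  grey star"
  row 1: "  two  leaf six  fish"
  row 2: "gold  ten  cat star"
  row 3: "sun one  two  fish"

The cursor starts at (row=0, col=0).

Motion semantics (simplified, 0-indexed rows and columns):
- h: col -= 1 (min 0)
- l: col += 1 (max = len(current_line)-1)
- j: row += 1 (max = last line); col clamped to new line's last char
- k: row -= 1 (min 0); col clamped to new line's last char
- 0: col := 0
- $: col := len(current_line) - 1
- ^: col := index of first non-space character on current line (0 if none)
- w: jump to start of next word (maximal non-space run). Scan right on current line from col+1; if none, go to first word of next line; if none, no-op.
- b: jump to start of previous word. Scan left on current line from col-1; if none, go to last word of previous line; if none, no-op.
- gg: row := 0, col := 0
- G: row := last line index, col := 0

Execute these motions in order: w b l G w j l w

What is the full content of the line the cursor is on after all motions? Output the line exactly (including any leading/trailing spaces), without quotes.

After 1 (w): row=0 col=5 char='m'
After 2 (b): row=0 col=0 char='b'
After 3 (l): row=0 col=1 char='i'
After 4 (G): row=3 col=0 char='s'
After 5 (w): row=3 col=4 char='o'
After 6 (j): row=3 col=4 char='o'
After 7 (l): row=3 col=5 char='n'
After 8 (w): row=3 col=9 char='t'

Answer: sun one  two  fish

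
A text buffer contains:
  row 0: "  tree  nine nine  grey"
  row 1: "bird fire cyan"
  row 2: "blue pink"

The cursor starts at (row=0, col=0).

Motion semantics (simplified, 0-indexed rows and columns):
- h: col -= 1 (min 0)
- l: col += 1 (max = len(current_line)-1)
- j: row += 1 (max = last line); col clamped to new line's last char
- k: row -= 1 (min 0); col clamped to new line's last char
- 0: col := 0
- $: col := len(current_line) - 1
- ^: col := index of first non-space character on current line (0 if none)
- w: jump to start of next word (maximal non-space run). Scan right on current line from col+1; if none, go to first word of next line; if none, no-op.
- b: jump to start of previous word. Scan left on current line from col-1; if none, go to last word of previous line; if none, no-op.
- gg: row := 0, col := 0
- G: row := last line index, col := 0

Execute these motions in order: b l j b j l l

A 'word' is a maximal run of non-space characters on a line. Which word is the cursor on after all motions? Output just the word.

After 1 (b): row=0 col=0 char='_'
After 2 (l): row=0 col=1 char='_'
After 3 (j): row=1 col=1 char='i'
After 4 (b): row=1 col=0 char='b'
After 5 (j): row=2 col=0 char='b'
After 6 (l): row=2 col=1 char='l'
After 7 (l): row=2 col=2 char='u'

Answer: blue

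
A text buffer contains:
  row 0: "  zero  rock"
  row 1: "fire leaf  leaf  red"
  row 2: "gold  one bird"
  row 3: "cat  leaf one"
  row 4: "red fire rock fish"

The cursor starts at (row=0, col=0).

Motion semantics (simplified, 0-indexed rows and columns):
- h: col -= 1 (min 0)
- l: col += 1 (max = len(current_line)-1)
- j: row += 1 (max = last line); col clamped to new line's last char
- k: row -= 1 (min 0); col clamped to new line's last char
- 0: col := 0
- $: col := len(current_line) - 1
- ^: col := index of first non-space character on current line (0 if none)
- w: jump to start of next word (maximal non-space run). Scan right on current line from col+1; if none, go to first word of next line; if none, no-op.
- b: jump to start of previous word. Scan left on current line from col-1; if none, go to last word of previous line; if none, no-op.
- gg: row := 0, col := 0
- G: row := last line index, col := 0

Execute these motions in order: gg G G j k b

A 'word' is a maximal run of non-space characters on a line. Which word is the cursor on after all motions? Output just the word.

Answer: bird

Derivation:
After 1 (gg): row=0 col=0 char='_'
After 2 (G): row=4 col=0 char='r'
After 3 (G): row=4 col=0 char='r'
After 4 (j): row=4 col=0 char='r'
After 5 (k): row=3 col=0 char='c'
After 6 (b): row=2 col=10 char='b'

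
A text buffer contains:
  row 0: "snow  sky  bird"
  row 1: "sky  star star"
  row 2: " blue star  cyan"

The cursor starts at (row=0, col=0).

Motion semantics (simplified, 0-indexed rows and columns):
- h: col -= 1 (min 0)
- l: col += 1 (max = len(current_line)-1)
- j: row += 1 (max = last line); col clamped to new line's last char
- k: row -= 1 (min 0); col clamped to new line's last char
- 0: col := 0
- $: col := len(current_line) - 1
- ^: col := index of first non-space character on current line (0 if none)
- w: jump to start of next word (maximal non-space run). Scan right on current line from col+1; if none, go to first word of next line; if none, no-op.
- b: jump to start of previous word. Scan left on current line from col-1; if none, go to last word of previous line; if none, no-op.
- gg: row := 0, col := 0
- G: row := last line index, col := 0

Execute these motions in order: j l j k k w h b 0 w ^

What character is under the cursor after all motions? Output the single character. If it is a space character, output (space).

After 1 (j): row=1 col=0 char='s'
After 2 (l): row=1 col=1 char='k'
After 3 (j): row=2 col=1 char='b'
After 4 (k): row=1 col=1 char='k'
After 5 (k): row=0 col=1 char='n'
After 6 (w): row=0 col=6 char='s'
After 7 (h): row=0 col=5 char='_'
After 8 (b): row=0 col=0 char='s'
After 9 (0): row=0 col=0 char='s'
After 10 (w): row=0 col=6 char='s'
After 11 (^): row=0 col=0 char='s'

Answer: s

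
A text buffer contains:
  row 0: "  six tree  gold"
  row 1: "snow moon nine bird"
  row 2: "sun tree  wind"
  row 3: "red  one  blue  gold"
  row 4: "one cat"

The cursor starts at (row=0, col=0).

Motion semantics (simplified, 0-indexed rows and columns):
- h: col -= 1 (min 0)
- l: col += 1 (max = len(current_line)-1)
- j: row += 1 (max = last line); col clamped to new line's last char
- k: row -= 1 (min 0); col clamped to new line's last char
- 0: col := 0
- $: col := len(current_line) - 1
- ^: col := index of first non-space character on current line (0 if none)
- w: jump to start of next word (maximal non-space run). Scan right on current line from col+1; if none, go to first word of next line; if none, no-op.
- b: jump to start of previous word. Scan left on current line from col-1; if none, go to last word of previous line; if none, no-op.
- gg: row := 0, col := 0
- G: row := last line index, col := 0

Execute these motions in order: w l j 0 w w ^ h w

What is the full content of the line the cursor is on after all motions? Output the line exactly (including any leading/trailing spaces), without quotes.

Answer: snow moon nine bird

Derivation:
After 1 (w): row=0 col=2 char='s'
After 2 (l): row=0 col=3 char='i'
After 3 (j): row=1 col=3 char='w'
After 4 (0): row=1 col=0 char='s'
After 5 (w): row=1 col=5 char='m'
After 6 (w): row=1 col=10 char='n'
After 7 (^): row=1 col=0 char='s'
After 8 (h): row=1 col=0 char='s'
After 9 (w): row=1 col=5 char='m'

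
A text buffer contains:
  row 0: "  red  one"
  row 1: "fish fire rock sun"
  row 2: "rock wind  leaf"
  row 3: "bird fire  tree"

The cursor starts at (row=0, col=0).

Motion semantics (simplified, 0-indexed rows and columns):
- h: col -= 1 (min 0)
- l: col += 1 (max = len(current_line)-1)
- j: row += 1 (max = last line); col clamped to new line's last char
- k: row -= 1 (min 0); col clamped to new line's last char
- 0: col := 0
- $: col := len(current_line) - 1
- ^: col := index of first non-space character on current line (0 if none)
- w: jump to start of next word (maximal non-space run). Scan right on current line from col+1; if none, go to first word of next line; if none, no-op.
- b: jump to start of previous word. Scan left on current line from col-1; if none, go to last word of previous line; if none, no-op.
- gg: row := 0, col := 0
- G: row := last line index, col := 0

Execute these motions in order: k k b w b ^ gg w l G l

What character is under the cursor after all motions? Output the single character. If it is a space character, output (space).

Answer: i

Derivation:
After 1 (k): row=0 col=0 char='_'
After 2 (k): row=0 col=0 char='_'
After 3 (b): row=0 col=0 char='_'
After 4 (w): row=0 col=2 char='r'
After 5 (b): row=0 col=2 char='r'
After 6 (^): row=0 col=2 char='r'
After 7 (gg): row=0 col=0 char='_'
After 8 (w): row=0 col=2 char='r'
After 9 (l): row=0 col=3 char='e'
After 10 (G): row=3 col=0 char='b'
After 11 (l): row=3 col=1 char='i'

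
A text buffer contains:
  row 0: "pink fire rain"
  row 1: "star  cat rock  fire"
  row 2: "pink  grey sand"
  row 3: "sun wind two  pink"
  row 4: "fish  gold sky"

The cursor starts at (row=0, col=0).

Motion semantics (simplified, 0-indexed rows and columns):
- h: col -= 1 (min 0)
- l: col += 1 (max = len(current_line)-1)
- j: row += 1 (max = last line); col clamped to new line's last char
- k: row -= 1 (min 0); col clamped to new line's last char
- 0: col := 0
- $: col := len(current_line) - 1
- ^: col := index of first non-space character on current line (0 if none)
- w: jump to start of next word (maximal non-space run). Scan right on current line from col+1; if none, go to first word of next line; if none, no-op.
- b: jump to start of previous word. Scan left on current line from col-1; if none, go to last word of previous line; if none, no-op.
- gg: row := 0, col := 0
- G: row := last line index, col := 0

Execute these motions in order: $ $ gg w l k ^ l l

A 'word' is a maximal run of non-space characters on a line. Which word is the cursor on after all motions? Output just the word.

After 1 ($): row=0 col=13 char='n'
After 2 ($): row=0 col=13 char='n'
After 3 (gg): row=0 col=0 char='p'
After 4 (w): row=0 col=5 char='f'
After 5 (l): row=0 col=6 char='i'
After 6 (k): row=0 col=6 char='i'
After 7 (^): row=0 col=0 char='p'
After 8 (l): row=0 col=1 char='i'
After 9 (l): row=0 col=2 char='n'

Answer: pink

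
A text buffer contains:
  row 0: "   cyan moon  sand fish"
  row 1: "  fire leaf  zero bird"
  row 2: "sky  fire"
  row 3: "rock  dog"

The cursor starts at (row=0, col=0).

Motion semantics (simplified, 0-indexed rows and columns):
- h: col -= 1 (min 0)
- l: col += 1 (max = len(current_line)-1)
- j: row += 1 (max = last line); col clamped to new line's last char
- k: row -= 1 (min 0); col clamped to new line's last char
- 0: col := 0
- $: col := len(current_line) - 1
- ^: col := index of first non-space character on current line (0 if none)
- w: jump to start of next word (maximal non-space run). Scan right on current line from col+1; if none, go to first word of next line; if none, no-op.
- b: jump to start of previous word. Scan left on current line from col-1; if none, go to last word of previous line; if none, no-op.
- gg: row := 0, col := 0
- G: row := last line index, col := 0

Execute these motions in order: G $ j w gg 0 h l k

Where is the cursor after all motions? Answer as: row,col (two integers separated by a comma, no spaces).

After 1 (G): row=3 col=0 char='r'
After 2 ($): row=3 col=8 char='g'
After 3 (j): row=3 col=8 char='g'
After 4 (w): row=3 col=8 char='g'
After 5 (gg): row=0 col=0 char='_'
After 6 (0): row=0 col=0 char='_'
After 7 (h): row=0 col=0 char='_'
After 8 (l): row=0 col=1 char='_'
After 9 (k): row=0 col=1 char='_'

Answer: 0,1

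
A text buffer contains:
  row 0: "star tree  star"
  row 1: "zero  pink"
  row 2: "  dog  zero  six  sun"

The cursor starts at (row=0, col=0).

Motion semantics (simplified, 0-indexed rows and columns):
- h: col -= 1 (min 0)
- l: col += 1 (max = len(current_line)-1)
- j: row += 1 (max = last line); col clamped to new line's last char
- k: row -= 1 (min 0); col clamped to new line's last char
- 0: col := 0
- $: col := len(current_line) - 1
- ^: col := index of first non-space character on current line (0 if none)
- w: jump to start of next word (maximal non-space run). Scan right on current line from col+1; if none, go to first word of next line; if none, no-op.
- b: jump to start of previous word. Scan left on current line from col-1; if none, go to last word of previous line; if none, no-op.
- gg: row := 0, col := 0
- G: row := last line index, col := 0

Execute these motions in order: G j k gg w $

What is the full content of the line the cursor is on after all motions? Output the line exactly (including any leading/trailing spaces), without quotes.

Answer: star tree  star

Derivation:
After 1 (G): row=2 col=0 char='_'
After 2 (j): row=2 col=0 char='_'
After 3 (k): row=1 col=0 char='z'
After 4 (gg): row=0 col=0 char='s'
After 5 (w): row=0 col=5 char='t'
After 6 ($): row=0 col=14 char='r'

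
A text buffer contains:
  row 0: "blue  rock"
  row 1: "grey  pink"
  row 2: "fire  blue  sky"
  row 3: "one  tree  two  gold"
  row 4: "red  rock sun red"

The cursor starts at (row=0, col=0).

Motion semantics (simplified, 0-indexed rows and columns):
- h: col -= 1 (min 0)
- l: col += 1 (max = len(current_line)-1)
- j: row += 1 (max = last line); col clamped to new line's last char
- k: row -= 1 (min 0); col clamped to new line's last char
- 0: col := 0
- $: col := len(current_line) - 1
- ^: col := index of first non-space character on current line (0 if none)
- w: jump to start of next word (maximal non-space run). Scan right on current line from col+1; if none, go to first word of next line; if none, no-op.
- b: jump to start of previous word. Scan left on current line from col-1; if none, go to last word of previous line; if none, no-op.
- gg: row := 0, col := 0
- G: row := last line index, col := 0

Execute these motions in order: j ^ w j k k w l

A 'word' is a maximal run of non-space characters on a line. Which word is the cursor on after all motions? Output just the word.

After 1 (j): row=1 col=0 char='g'
After 2 (^): row=1 col=0 char='g'
After 3 (w): row=1 col=6 char='p'
After 4 (j): row=2 col=6 char='b'
After 5 (k): row=1 col=6 char='p'
After 6 (k): row=0 col=6 char='r'
After 7 (w): row=1 col=0 char='g'
After 8 (l): row=1 col=1 char='r'

Answer: grey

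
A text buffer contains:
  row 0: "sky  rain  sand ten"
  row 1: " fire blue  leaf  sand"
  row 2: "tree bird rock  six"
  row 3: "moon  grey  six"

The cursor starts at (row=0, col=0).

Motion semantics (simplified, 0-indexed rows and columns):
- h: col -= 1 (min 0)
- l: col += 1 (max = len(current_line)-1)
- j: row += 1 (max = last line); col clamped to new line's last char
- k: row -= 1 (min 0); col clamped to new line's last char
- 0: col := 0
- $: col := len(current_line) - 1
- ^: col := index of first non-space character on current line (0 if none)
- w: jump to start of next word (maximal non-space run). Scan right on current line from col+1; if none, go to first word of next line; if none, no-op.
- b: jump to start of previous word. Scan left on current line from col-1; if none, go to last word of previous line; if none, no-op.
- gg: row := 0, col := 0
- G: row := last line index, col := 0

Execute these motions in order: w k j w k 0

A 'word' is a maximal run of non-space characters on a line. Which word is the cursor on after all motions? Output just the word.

After 1 (w): row=0 col=5 char='r'
After 2 (k): row=0 col=5 char='r'
After 3 (j): row=1 col=5 char='_'
After 4 (w): row=1 col=6 char='b'
After 5 (k): row=0 col=6 char='a'
After 6 (0): row=0 col=0 char='s'

Answer: sky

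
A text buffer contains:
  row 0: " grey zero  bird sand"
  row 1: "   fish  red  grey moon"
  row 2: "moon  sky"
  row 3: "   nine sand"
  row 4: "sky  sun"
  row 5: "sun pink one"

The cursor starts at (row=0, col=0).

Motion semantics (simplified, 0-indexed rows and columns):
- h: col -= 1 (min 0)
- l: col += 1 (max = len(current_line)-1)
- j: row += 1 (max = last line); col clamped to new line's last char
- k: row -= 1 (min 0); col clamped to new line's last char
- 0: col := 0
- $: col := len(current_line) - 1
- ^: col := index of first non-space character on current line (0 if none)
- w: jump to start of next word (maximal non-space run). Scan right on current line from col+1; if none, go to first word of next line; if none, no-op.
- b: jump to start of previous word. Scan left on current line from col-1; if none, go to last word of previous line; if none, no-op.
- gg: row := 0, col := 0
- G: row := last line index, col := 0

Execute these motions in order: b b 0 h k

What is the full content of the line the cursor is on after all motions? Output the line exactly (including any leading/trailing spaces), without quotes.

Answer:  grey zero  bird sand

Derivation:
After 1 (b): row=0 col=0 char='_'
After 2 (b): row=0 col=0 char='_'
After 3 (0): row=0 col=0 char='_'
After 4 (h): row=0 col=0 char='_'
After 5 (k): row=0 col=0 char='_'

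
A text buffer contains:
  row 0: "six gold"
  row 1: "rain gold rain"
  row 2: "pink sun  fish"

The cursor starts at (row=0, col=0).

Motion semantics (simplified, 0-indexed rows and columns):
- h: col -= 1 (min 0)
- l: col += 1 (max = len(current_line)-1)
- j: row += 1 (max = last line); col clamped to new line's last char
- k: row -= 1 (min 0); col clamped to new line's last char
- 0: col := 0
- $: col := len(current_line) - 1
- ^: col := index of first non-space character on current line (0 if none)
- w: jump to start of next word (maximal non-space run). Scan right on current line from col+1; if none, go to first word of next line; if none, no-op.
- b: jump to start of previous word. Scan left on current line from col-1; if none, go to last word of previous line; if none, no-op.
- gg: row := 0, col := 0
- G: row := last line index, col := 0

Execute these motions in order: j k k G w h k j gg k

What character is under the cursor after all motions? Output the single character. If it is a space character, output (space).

After 1 (j): row=1 col=0 char='r'
After 2 (k): row=0 col=0 char='s'
After 3 (k): row=0 col=0 char='s'
After 4 (G): row=2 col=0 char='p'
After 5 (w): row=2 col=5 char='s'
After 6 (h): row=2 col=4 char='_'
After 7 (k): row=1 col=4 char='_'
After 8 (j): row=2 col=4 char='_'
After 9 (gg): row=0 col=0 char='s'
After 10 (k): row=0 col=0 char='s'

Answer: s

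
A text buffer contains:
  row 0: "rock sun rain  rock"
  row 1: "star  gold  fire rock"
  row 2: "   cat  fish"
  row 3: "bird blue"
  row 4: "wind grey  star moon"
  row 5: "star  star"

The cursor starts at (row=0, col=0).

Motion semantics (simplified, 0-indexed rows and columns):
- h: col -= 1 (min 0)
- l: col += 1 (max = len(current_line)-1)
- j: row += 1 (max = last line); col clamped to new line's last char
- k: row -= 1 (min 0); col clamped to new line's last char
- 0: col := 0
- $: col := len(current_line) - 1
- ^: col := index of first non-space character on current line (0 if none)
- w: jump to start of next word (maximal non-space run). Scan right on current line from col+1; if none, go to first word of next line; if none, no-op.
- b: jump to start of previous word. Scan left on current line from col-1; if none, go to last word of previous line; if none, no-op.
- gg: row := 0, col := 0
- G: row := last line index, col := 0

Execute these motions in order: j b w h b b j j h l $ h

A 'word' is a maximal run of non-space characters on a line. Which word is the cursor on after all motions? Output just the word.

After 1 (j): row=1 col=0 char='s'
After 2 (b): row=0 col=15 char='r'
After 3 (w): row=1 col=0 char='s'
After 4 (h): row=1 col=0 char='s'
After 5 (b): row=0 col=15 char='r'
After 6 (b): row=0 col=9 char='r'
After 7 (j): row=1 col=9 char='d'
After 8 (j): row=2 col=9 char='i'
After 9 (h): row=2 col=8 char='f'
After 10 (l): row=2 col=9 char='i'
After 11 ($): row=2 col=11 char='h'
After 12 (h): row=2 col=10 char='s'

Answer: fish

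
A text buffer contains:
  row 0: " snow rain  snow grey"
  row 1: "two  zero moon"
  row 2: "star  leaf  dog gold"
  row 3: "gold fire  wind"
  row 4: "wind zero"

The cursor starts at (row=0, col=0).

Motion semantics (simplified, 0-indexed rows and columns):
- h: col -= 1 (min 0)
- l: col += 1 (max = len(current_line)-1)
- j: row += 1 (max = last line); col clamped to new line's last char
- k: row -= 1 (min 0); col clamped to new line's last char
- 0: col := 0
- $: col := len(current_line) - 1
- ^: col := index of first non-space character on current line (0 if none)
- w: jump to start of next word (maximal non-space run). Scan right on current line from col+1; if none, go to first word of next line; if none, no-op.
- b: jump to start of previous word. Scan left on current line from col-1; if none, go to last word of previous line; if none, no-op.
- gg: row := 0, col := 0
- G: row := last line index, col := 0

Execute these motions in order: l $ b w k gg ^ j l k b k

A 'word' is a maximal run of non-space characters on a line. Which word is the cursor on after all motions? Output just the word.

After 1 (l): row=0 col=1 char='s'
After 2 ($): row=0 col=20 char='y'
After 3 (b): row=0 col=17 char='g'
After 4 (w): row=1 col=0 char='t'
After 5 (k): row=0 col=0 char='_'
After 6 (gg): row=0 col=0 char='_'
After 7 (^): row=0 col=1 char='s'
After 8 (j): row=1 col=1 char='w'
After 9 (l): row=1 col=2 char='o'
After 10 (k): row=0 col=2 char='n'
After 11 (b): row=0 col=1 char='s'
After 12 (k): row=0 col=1 char='s'

Answer: snow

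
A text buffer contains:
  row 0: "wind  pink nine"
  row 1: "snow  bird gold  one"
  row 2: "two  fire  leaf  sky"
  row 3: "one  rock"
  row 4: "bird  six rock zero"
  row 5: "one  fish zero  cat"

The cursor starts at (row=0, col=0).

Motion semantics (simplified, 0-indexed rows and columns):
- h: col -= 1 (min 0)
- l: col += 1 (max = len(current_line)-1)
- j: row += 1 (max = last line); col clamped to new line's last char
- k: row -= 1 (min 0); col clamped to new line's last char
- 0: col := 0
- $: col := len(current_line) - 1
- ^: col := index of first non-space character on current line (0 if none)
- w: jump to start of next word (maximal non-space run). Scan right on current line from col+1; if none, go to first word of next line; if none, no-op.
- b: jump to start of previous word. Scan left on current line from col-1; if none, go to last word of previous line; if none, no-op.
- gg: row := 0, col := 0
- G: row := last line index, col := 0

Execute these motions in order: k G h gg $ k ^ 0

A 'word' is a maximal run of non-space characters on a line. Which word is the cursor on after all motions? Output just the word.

Answer: wind

Derivation:
After 1 (k): row=0 col=0 char='w'
After 2 (G): row=5 col=0 char='o'
After 3 (h): row=5 col=0 char='o'
After 4 (gg): row=0 col=0 char='w'
After 5 ($): row=0 col=14 char='e'
After 6 (k): row=0 col=14 char='e'
After 7 (^): row=0 col=0 char='w'
After 8 (0): row=0 col=0 char='w'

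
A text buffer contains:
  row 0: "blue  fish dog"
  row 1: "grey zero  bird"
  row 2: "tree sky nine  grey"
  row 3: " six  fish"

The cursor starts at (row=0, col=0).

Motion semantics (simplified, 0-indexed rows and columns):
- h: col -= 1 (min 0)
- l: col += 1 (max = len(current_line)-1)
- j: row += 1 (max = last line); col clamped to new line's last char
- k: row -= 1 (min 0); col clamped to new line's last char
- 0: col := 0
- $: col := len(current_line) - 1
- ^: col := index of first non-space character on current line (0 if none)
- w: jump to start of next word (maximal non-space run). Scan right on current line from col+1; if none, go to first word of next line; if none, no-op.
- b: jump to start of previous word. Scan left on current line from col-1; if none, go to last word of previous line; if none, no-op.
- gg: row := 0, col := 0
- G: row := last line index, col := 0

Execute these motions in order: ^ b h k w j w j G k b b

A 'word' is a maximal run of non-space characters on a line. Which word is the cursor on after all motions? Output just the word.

After 1 (^): row=0 col=0 char='b'
After 2 (b): row=0 col=0 char='b'
After 3 (h): row=0 col=0 char='b'
After 4 (k): row=0 col=0 char='b'
After 5 (w): row=0 col=6 char='f'
After 6 (j): row=1 col=6 char='e'
After 7 (w): row=1 col=11 char='b'
After 8 (j): row=2 col=11 char='n'
After 9 (G): row=3 col=0 char='_'
After 10 (k): row=2 col=0 char='t'
After 11 (b): row=1 col=11 char='b'
After 12 (b): row=1 col=5 char='z'

Answer: zero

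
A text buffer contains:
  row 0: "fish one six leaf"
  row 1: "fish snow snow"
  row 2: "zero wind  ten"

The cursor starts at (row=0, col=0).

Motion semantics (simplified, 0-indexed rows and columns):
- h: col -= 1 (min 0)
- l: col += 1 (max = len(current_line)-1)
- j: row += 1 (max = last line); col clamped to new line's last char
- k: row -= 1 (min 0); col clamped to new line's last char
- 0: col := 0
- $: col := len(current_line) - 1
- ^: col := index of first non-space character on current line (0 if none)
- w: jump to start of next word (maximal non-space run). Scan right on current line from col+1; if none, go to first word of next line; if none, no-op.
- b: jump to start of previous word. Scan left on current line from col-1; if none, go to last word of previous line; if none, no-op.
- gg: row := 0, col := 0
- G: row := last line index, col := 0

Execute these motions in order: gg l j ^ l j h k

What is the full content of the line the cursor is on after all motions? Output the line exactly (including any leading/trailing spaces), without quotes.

After 1 (gg): row=0 col=0 char='f'
After 2 (l): row=0 col=1 char='i'
After 3 (j): row=1 col=1 char='i'
After 4 (^): row=1 col=0 char='f'
After 5 (l): row=1 col=1 char='i'
After 6 (j): row=2 col=1 char='e'
After 7 (h): row=2 col=0 char='z'
After 8 (k): row=1 col=0 char='f'

Answer: fish snow snow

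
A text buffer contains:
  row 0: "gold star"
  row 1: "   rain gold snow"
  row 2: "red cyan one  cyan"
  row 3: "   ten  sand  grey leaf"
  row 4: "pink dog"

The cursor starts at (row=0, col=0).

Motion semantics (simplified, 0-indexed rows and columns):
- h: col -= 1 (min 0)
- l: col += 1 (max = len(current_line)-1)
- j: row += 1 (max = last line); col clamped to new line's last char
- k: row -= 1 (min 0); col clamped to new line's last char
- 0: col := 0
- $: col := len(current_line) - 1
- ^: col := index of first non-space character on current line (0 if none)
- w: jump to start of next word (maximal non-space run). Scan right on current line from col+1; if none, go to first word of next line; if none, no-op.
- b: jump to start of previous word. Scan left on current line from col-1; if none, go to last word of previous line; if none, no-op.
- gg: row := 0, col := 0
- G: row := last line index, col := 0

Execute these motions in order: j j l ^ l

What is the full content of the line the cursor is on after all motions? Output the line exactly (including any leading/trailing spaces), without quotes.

Answer: red cyan one  cyan

Derivation:
After 1 (j): row=1 col=0 char='_'
After 2 (j): row=2 col=0 char='r'
After 3 (l): row=2 col=1 char='e'
After 4 (^): row=2 col=0 char='r'
After 5 (l): row=2 col=1 char='e'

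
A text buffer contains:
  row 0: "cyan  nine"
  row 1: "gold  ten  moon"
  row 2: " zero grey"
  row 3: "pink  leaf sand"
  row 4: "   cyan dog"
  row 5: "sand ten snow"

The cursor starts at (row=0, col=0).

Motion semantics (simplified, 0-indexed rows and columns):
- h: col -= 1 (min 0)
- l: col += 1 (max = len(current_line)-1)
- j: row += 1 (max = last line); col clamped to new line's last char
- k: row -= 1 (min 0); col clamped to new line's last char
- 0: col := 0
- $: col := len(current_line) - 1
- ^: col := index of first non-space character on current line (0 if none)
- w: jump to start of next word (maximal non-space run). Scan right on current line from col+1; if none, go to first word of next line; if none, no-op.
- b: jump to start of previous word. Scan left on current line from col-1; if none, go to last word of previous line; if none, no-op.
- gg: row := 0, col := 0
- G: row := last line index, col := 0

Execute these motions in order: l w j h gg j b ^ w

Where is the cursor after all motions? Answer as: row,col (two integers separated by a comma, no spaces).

Answer: 0,6

Derivation:
After 1 (l): row=0 col=1 char='y'
After 2 (w): row=0 col=6 char='n'
After 3 (j): row=1 col=6 char='t'
After 4 (h): row=1 col=5 char='_'
After 5 (gg): row=0 col=0 char='c'
After 6 (j): row=1 col=0 char='g'
After 7 (b): row=0 col=6 char='n'
After 8 (^): row=0 col=0 char='c'
After 9 (w): row=0 col=6 char='n'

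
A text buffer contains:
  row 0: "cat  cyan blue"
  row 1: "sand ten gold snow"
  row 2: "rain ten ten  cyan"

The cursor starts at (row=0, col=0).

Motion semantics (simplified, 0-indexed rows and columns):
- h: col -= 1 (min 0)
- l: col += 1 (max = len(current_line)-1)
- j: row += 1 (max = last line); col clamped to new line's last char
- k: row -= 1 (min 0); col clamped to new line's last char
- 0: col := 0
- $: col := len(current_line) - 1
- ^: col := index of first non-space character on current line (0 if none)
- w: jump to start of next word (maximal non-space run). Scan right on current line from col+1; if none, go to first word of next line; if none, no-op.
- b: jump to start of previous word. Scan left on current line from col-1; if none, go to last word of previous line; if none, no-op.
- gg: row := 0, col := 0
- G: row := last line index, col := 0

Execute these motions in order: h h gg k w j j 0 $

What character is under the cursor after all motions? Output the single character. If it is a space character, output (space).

Answer: n

Derivation:
After 1 (h): row=0 col=0 char='c'
After 2 (h): row=0 col=0 char='c'
After 3 (gg): row=0 col=0 char='c'
After 4 (k): row=0 col=0 char='c'
After 5 (w): row=0 col=5 char='c'
After 6 (j): row=1 col=5 char='t'
After 7 (j): row=2 col=5 char='t'
After 8 (0): row=2 col=0 char='r'
After 9 ($): row=2 col=17 char='n'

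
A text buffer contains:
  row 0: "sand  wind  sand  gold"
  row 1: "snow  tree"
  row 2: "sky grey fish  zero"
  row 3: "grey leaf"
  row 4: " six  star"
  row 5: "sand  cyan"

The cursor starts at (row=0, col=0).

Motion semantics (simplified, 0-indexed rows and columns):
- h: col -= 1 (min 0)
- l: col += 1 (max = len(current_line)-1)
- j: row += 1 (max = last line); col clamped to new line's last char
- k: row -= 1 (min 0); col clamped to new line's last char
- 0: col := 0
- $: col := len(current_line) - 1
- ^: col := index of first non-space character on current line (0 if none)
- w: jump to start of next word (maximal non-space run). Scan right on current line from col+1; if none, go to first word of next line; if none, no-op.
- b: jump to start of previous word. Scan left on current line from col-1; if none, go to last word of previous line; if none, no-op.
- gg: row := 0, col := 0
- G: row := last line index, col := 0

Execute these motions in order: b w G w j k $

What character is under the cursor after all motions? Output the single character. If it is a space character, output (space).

Answer: r

Derivation:
After 1 (b): row=0 col=0 char='s'
After 2 (w): row=0 col=6 char='w'
After 3 (G): row=5 col=0 char='s'
After 4 (w): row=5 col=6 char='c'
After 5 (j): row=5 col=6 char='c'
After 6 (k): row=4 col=6 char='s'
After 7 ($): row=4 col=9 char='r'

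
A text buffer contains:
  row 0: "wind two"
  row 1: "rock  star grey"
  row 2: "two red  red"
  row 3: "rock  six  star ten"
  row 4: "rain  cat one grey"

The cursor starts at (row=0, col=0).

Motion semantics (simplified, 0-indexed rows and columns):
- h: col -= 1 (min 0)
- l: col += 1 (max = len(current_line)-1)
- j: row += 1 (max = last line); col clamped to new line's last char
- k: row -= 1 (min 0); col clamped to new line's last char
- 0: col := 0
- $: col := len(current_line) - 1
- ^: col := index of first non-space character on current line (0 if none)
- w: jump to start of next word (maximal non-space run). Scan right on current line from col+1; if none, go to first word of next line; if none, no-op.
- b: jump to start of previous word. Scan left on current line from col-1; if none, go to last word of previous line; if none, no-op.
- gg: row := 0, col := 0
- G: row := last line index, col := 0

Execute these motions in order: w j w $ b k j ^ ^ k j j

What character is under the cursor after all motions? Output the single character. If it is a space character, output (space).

After 1 (w): row=0 col=5 char='t'
After 2 (j): row=1 col=5 char='_'
After 3 (w): row=1 col=6 char='s'
After 4 ($): row=1 col=14 char='y'
After 5 (b): row=1 col=11 char='g'
After 6 (k): row=0 col=7 char='o'
After 7 (j): row=1 col=7 char='t'
After 8 (^): row=1 col=0 char='r'
After 9 (^): row=1 col=0 char='r'
After 10 (k): row=0 col=0 char='w'
After 11 (j): row=1 col=0 char='r'
After 12 (j): row=2 col=0 char='t'

Answer: t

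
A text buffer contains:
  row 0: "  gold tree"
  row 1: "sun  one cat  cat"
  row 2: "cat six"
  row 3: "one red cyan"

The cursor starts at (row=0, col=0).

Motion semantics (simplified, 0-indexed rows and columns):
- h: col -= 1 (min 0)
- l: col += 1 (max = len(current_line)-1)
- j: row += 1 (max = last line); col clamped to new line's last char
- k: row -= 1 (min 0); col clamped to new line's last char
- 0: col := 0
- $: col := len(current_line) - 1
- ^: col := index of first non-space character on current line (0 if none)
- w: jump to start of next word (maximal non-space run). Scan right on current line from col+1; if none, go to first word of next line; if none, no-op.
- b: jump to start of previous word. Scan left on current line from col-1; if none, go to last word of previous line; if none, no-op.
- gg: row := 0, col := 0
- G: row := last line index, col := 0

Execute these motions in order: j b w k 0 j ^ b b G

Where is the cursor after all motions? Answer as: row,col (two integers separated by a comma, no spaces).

Answer: 3,0

Derivation:
After 1 (j): row=1 col=0 char='s'
After 2 (b): row=0 col=7 char='t'
After 3 (w): row=1 col=0 char='s'
After 4 (k): row=0 col=0 char='_'
After 5 (0): row=0 col=0 char='_'
After 6 (j): row=1 col=0 char='s'
After 7 (^): row=1 col=0 char='s'
After 8 (b): row=0 col=7 char='t'
After 9 (b): row=0 col=2 char='g'
After 10 (G): row=3 col=0 char='o'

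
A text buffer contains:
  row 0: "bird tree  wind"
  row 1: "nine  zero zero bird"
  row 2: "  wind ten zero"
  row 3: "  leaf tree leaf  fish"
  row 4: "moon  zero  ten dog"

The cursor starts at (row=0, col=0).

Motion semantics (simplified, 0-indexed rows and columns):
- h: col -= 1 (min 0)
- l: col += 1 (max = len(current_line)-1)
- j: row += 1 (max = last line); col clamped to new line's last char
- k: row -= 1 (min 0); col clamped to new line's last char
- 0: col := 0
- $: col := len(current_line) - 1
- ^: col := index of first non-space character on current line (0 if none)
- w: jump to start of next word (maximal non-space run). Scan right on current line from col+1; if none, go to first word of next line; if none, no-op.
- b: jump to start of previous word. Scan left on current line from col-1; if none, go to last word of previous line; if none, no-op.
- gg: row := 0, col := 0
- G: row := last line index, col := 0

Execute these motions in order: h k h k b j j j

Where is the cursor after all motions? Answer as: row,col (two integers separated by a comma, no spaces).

Answer: 3,0

Derivation:
After 1 (h): row=0 col=0 char='b'
After 2 (k): row=0 col=0 char='b'
After 3 (h): row=0 col=0 char='b'
After 4 (k): row=0 col=0 char='b'
After 5 (b): row=0 col=0 char='b'
After 6 (j): row=1 col=0 char='n'
After 7 (j): row=2 col=0 char='_'
After 8 (j): row=3 col=0 char='_'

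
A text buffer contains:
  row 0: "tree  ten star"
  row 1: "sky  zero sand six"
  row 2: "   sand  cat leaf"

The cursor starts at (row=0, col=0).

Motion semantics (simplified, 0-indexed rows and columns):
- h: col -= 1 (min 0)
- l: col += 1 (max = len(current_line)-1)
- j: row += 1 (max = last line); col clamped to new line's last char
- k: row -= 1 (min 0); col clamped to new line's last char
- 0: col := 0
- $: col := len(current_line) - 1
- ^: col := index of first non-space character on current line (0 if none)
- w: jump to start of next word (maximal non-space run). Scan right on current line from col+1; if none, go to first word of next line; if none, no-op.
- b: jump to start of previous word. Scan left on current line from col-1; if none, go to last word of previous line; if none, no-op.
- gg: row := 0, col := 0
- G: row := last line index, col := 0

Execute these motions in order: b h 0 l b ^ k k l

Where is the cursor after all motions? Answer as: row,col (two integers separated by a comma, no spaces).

After 1 (b): row=0 col=0 char='t'
After 2 (h): row=0 col=0 char='t'
After 3 (0): row=0 col=0 char='t'
After 4 (l): row=0 col=1 char='r'
After 5 (b): row=0 col=0 char='t'
After 6 (^): row=0 col=0 char='t'
After 7 (k): row=0 col=0 char='t'
After 8 (k): row=0 col=0 char='t'
After 9 (l): row=0 col=1 char='r'

Answer: 0,1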